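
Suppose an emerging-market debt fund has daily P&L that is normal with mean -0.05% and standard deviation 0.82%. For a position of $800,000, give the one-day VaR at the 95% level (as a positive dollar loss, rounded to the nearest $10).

At 95% one-sided, z = 1.645.
VaR = −μ + z·σ = −(-0.05%) + 1.645 × 0.82% = 1.399%.
On $800,000: 0.01399 × $800,000 = $11,192.

$11,190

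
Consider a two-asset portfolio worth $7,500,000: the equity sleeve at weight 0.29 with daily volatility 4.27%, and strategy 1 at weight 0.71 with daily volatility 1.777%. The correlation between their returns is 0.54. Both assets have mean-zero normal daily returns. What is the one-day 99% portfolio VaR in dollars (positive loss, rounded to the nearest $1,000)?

σ_p² = 0.29²·4.27² + 0.71²·1.777² + 2·0.54·0.29·0.71·4.27·1.777 = 4.8125 (%²).
σ_p = √4.8125 = 2.194%.
At 99%, z = 2.326.
VaR = 2.326 × 2.194% = 5.103%; on $7,500,000 that is $382,725.

$383,000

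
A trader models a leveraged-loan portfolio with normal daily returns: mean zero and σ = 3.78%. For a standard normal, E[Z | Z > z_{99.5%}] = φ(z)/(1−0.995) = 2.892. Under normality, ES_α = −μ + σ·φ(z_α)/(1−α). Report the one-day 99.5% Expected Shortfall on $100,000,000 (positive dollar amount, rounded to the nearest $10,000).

ES = 3.78% × 2.892 = 10.932%.
On $100,000,000: 0.10932 × $100,000,000 = $10,932,000.

$10,930,000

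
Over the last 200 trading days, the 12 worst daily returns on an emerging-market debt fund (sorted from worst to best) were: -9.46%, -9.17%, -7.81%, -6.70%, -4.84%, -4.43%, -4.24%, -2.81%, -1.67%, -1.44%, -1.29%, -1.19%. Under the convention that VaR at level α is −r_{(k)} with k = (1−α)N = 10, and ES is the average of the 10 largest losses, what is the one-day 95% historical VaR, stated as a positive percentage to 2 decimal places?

k = 10; the 10th lowest return is -1.44%, so VaR = 1.44%.

1.44%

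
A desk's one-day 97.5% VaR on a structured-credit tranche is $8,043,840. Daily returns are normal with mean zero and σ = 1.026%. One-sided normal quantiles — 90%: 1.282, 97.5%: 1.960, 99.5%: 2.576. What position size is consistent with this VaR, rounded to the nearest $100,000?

$400,000,000

VaR as a fraction of value: z·σ = 1.960 × 1.026% = 2.01096%.
Position = $8,043,840 / 0.0201096 = $400,000,000.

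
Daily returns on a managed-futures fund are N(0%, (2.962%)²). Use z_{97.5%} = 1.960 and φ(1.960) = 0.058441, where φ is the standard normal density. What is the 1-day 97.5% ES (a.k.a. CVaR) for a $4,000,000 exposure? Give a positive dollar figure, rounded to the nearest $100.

Tail multiplier: φ(z)/(1−α) = 0.058441 / 0.025 = 2.338.
ES = 2.962% × 2.338 = 6.925%.
On $4,000,000: 0.06925 × $4,000,000 = $277,000.

$277,000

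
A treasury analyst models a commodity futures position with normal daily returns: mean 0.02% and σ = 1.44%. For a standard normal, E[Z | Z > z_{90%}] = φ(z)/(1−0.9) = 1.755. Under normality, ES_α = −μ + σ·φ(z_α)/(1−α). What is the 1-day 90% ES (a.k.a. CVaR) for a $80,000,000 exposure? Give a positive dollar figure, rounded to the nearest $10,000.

$2,010,000

ES = −(0.02%) + 1.44% × 1.755 = 2.507%.
On $80,000,000: 0.02507 × $80,000,000 = $2,005,600.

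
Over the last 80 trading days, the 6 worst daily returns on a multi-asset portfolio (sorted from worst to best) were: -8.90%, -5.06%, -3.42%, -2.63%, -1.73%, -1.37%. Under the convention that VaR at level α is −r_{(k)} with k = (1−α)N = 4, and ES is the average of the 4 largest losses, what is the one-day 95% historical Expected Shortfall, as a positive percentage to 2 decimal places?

The 4 worst returns sum to -20.01%.
ES = −(-20.01%) / 4 = 5.0025% ≈ 5.00%.

5.00%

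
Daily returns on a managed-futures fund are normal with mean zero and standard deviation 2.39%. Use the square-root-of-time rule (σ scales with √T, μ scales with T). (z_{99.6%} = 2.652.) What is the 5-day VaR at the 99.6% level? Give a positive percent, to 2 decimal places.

14.17%

σ_{5d} = 2.39% × √5 = 5.344%.
VaR = 2.652 × 5.344% = 14.172%.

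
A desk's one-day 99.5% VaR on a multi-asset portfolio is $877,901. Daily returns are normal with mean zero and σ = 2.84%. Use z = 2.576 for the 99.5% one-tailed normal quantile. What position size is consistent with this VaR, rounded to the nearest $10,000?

$12,000,000

VaR as a fraction of value: z·σ = 2.576 × 2.84% = 7.31584%.
Position = $877,901 / 0.0731584 = $12,000,003.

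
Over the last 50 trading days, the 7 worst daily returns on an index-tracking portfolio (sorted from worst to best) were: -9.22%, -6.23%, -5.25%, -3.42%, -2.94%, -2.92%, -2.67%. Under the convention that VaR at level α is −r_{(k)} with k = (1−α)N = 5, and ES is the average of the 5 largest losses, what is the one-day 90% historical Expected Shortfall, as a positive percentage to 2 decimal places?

The 5 worst returns sum to -27.06%.
ES = −(-27.06%) / 5 = 5.412% ≈ 5.41%.

5.41%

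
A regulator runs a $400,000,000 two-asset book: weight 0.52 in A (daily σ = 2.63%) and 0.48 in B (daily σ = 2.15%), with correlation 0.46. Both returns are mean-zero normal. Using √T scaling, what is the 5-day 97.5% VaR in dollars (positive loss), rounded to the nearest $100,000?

$36,100,000

σ_p = √(0.52²·2.63² + 0.48²·2.15² + 2·0.46·0.52·0.48·2.63·2.15) = 2.058%.
σ_{5d} = 2.058% × √5 = 4.602%.
z(97.5%) = 1.960.
VaR = 1.960 × 4.602% = 9.020%; on $400,000,000 that is $36,080,000.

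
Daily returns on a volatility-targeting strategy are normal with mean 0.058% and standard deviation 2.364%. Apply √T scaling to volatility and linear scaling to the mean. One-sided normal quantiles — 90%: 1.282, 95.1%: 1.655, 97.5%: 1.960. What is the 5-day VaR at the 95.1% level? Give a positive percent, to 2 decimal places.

σ_{5d} = 2.364% × √5 = 5.286%; μ_{5d} = 5 × 0.058% = 0.290%.
VaR = −(0.290%) + 1.655 × 5.286% = 8.458%.

8.46%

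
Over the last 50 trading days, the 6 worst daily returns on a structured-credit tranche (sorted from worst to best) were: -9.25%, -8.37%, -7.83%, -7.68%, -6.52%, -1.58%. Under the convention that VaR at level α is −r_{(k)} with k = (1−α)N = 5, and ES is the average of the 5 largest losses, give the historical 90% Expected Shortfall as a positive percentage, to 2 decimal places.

The 5 worst returns sum to -39.65%.
ES = −(-39.65%) / 5 = 7.93%.

7.93%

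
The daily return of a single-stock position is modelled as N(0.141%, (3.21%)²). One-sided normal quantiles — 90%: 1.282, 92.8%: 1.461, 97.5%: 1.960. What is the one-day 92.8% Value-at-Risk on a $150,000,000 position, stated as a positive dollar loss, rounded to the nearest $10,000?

$6,820,000

VaR = −μ + z·σ = −(0.141%) + 1.461 × 3.21% = 4.549%.
On $150,000,000: 0.04549 × $150,000,000 = $6,823,500.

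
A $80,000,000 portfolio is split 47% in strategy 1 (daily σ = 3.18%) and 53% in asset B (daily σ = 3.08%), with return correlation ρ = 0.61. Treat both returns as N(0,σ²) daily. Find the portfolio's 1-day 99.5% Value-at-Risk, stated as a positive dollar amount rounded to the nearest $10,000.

$5,780,000

σ_p² = 0.47²·3.18² + 0.53²·3.08² + 2·0.61·0.47·0.53·3.18·3.08 = 7.8751 (%²).
σ_p = √7.8751 = 2.806%.
At 99.5%, z = 2.576.
VaR = 2.576 × 2.806% = 7.228%; on $80,000,000 that is $5,782,400.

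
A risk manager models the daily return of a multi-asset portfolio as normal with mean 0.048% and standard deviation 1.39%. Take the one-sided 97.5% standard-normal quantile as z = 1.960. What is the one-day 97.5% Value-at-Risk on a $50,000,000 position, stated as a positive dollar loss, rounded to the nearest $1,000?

VaR = −μ + z·σ = −(0.048%) + 1.960 × 1.39% = 2.676%.
On $50,000,000: 0.02676 × $50,000,000 = $1,338,000.

$1,338,000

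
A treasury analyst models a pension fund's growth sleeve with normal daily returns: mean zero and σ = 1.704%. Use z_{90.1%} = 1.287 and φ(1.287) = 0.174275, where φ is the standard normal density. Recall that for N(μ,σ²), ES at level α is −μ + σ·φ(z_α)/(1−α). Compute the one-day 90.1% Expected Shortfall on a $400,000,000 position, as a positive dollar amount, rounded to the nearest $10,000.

Tail multiplier: φ(z)/(1−α) = 0.174275 / 0.099 = 1.760.
ES = 1.704% × 1.760 = 2.999%.
On $400,000,000: 0.02999 × $400,000,000 = $11,996,000.

$12,000,000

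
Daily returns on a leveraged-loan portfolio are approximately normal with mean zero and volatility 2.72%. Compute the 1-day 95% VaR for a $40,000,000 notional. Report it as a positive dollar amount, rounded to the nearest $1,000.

At 95% one-sided, z = 1.645.
VaR = z·σ = 1.645 × 2.72% = 4.474%.
On $40,000,000: 0.04474 × $40,000,000 = $1,789,600.

$1,790,000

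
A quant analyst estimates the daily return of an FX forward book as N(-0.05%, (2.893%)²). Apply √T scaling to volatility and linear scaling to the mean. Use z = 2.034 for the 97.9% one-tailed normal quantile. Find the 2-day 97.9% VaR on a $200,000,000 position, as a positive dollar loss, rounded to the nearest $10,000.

σ_{2d} = 2.893% × √2 = 4.091%; μ_{2d} = 2 × -0.05% = -0.100%.
VaR = −(-0.100%) + 2.034 × 4.091% = 8.421%.
On $200,000,000: 0.08421 × $200,000,000 = $16,842,000.

$16,840,000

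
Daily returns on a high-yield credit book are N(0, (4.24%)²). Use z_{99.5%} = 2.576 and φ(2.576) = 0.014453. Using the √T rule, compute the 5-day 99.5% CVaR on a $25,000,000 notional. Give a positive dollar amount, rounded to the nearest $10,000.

σ_{5d} = 4.24% × √5 = 9.481%.
ES multiplier = φ(z)/(1−α) = 0.014453/0.005 = 2.891.
ES = 9.481% × 2.891 = 27.410%; on $25,000,000: $6,852,500.

$6,850,000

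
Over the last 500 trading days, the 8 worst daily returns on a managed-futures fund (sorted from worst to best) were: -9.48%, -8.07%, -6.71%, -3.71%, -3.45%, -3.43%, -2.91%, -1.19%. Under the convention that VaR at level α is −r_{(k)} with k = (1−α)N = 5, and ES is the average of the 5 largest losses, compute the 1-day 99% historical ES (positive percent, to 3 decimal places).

6.284%

The 5 worst returns sum to -31.42%.
ES = −(-31.42%) / 5 = 6.284%.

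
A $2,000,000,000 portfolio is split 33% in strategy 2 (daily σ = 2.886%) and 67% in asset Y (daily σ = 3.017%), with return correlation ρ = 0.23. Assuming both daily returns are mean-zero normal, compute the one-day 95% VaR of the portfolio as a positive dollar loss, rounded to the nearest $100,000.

σ_p² = 0.33²·2.886² + 0.67²·3.017² + 2·0.23·0.33·0.67·2.886·3.017 = 5.8786 (%²).
σ_p = √5.8786 = 2.425%.
At 95%, z = 1.645.
VaR = 1.645 × 2.425% = 3.989%; on $2,000,000,000 that is $79,780,000.

$79,800,000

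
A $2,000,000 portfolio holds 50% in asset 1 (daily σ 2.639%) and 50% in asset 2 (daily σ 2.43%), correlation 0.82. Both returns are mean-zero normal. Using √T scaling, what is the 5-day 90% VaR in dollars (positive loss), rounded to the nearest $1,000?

$139,000

σ_p = √(0.5²·2.639² + 0.5²·2.43² + 2·0.82·0.5·0.5·2.639·2.43) = 2.418%.
σ_{5d} = 2.418% × √5 = 5.407%.
z(90%) = 1.282.
VaR = 1.282 × 5.407% = 6.932%; on $2,000,000 that is $138,640.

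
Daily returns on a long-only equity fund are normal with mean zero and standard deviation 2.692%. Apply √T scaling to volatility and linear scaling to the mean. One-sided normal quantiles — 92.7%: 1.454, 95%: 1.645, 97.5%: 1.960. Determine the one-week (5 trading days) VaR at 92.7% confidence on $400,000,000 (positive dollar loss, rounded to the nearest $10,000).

σ_{5d} = 2.692% × √5 = 6.019%.
VaR = 1.454 × 6.019% = 8.752%.
On $400,000,000: 0.08752 × $400,000,000 = $35,008,000.

$35,010,000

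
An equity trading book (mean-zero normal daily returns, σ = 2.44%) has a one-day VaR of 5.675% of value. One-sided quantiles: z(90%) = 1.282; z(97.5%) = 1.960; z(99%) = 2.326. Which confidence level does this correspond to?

99%

Implied z = VaR/σ = 5.675 / 2.44 = 2.326.
This matches z(99%) = 2.326.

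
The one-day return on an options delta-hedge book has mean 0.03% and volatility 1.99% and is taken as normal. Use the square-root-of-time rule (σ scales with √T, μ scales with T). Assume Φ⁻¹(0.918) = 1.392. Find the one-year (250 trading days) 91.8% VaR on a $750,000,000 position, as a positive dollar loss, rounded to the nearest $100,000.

$272,200,000

σ_{250d} = 1.99% × √250 = 31.465%; μ_{250d} = 250 × 0.03% = 7.500%.
VaR = −(7.500%) + 1.392 × 31.465% = 36.299%.
On $750,000,000: 0.36299 × $750,000,000 = $272,242,500.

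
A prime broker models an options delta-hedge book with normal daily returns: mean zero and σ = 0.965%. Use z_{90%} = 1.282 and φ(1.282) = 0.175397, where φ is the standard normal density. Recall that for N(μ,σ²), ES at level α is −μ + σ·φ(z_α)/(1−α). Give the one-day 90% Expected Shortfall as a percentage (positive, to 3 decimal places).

1.693%

Tail multiplier: φ(z)/(1−α) = 0.175397 / 0.1 = 1.754.
ES = 0.965% × 1.754 = 1.693%.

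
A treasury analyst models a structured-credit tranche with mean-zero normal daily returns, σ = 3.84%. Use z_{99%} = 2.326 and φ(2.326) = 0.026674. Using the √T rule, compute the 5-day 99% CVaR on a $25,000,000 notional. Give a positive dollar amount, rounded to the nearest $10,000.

$5,730,000

σ_{5d} = 3.84% × √5 = 8.587%.
ES multiplier = φ(z)/(1−α) = 0.026674/0.01 = 2.667.
ES = 8.587% × 2.667 = 22.902%; on $25,000,000: $5,725,500.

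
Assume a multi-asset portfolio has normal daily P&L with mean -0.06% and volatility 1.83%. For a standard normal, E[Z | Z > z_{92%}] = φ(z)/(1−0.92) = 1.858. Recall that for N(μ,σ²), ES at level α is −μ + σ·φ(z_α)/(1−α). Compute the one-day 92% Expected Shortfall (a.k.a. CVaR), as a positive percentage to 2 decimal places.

3.46%

ES = −(-0.06%) + 1.83% × 1.858 = 3.460%.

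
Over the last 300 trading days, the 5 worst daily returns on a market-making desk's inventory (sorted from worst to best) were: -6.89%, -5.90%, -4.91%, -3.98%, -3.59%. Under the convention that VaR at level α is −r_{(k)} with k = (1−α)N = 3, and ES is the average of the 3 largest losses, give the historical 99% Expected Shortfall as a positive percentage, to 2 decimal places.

5.90%

The 3 worst returns sum to -17.70%.
ES = −(-17.70%) / 3 = 5.9% ≈ 5.90%.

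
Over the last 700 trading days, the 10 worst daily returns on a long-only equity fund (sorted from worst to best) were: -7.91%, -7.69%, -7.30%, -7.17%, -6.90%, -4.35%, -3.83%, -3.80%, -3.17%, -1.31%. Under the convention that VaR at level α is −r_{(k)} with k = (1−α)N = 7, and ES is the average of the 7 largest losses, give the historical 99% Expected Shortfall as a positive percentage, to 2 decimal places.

6.45%

The 7 worst returns sum to -45.15%.
ES = −(-45.15%) / 7 = 6.45%.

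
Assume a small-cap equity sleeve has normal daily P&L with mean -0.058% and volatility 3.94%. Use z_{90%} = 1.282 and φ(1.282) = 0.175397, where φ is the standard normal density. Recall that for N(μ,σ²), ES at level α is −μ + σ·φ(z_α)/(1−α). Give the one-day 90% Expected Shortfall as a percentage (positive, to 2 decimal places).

Tail multiplier: φ(z)/(1−α) = 0.175397 / 0.1 = 1.754.
ES = −(-0.058%) + 3.94% × 1.754 = 6.969%.

6.97%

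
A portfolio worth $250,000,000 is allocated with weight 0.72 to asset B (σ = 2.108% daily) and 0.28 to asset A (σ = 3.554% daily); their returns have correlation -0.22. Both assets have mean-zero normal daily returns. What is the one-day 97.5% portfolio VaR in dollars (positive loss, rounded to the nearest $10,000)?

σ_p² = 0.72²·2.108² + 0.28²·3.554² + 2·-0.22·0.72·0.28·2.108·3.554 = 2.6293 (%²).
σ_p = √2.6293 = 1.622%.
At 97.5%, z = 1.960.
VaR = 1.960 × 1.622% = 3.179%; on $250,000,000 that is $7,947,500.

$7,950,000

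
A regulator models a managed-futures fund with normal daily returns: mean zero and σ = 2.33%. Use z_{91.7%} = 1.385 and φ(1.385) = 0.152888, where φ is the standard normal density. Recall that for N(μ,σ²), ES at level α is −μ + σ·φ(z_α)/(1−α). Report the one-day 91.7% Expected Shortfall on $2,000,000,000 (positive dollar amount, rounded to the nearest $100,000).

Tail multiplier: φ(z)/(1−α) = 0.152888 / 0.083 = 1.842.
ES = 2.33% × 1.842 = 4.292%.
On $2,000,000,000: 0.04292 × $2,000,000,000 = $85,840,000.

$85,800,000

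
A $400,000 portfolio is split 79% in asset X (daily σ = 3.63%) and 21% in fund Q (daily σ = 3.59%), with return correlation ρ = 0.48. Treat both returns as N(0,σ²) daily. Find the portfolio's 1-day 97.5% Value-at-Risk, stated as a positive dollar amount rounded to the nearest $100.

$25,800

σ_p² = 0.79²·3.63² + 0.21²·3.59² + 2·0.48·0.79·0.21·3.63·3.59 = 10.8675 (%²).
σ_p = √10.8675 = 3.297%.
At 97.5%, z = 1.960.
VaR = 1.960 × 3.297% = 6.462%; on $400,000 that is $25,848.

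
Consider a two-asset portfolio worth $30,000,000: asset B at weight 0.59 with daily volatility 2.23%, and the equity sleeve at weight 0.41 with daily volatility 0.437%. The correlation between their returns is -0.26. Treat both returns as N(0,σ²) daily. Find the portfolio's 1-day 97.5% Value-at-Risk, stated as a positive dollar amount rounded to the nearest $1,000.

$753,000

σ_p² = 0.59²·2.23² + 0.41²·0.437² + 2·-0.26·0.59·0.41·2.23·0.437 = 1.6406 (%²).
σ_p = √1.6406 = 1.281%.
At 97.5%, z = 1.960.
VaR = 1.960 × 1.281% = 2.511%; on $30,000,000 that is $753,300.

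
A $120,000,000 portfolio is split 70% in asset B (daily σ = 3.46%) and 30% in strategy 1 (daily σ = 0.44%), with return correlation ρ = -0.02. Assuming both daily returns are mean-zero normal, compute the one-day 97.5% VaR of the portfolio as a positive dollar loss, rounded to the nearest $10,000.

$5,700,000

σ_p² = 0.7²·3.46² + 0.3²·0.44² + 2·-0.02·0.7·0.3·3.46·0.44 = 5.8707 (%²).
σ_p = √5.8707 = 2.423%.
At 97.5%, z = 1.960.
VaR = 1.960 × 2.423% = 4.749%; on $120,000,000 that is $5,698,800.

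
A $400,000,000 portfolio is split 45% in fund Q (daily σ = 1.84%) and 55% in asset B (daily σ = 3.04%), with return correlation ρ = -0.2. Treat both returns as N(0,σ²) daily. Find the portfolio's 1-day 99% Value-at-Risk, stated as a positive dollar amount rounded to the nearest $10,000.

σ_p² = 0.45²·1.84² + 0.55²·3.04² + 2·-0.2·0.45·0.55·1.84·3.04 = 2.9274 (%²).
σ_p = √2.9274 = 1.711%.
At 99%, z = 2.326.
VaR = 2.326 × 1.711% = 3.980%; on $400,000,000 that is $15,920,000.

$15,920,000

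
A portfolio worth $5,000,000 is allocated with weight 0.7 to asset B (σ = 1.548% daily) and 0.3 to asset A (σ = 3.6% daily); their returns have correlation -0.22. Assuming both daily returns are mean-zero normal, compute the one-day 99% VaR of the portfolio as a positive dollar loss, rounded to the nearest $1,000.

$157,000

σ_p² = 0.7²·1.548² + 0.3²·3.6² + 2·-0.22·0.7·0.3·1.548·3.6 = 1.8257 (%²).
σ_p = √1.8257 = 1.351%.
At 99%, z = 2.326.
VaR = 2.326 × 1.351% = 3.142%; on $5,000,000 that is $157,100.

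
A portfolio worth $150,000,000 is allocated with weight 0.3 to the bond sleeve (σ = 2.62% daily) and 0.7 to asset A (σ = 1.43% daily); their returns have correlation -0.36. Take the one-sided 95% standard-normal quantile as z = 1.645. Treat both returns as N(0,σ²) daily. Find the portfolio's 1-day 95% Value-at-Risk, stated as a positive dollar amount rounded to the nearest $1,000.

σ_p² = 0.3²·2.62² + 0.7²·1.43² + 2·-0.36·0.3·0.7·2.62·1.43 = 1.0533 (%²).
σ_p = √1.0533 = 1.026%.
VaR = 1.645 × 1.026% = 1.688%; on $150,000,000 that is $2,532,000.

$2,532,000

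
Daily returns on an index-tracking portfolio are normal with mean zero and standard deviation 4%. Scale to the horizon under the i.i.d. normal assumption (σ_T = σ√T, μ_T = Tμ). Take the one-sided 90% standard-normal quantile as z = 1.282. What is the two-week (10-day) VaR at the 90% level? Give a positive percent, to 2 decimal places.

σ_{10d} = 4% × √10 = 12.649%.
VaR = 1.282 × 12.649% = 16.216%.

16.22%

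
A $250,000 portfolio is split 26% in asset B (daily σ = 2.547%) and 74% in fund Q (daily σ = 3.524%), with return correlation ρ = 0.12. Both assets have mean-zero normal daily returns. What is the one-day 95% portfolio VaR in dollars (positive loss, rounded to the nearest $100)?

σ_p² = 0.26²·2.547² + 0.74²·3.524² + 2·0.12·0.26·0.74·2.547·3.524 = 7.6534 (%²).
σ_p = √7.6534 = 2.766%.
At 95%, z = 1.645.
VaR = 1.645 × 2.766% = 4.550%; on $250,000 that is $11,375.

$11,400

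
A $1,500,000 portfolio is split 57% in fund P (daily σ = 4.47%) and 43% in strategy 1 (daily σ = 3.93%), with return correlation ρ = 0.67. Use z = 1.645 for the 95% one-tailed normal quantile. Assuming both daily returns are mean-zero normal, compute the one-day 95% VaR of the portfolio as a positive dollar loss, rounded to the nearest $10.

$95,940

σ_p² = 0.57²·4.47² + 0.43²·3.93² + 2·0.67·0.57·0.43·4.47·3.93 = 15.1172 (%²).
σ_p = √15.1172 = 3.888%.
VaR = 1.645 × 3.888% = 6.396%; on $1,500,000 that is $95,940.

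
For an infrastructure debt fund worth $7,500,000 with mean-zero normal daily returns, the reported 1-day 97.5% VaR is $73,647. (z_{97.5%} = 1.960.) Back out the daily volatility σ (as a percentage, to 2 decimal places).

VaR as a fraction: $73,647 / $7,500,000 = 0.982%.
σ = VaR / z = 0.982% / 1.960 = 0.501%.

0.50%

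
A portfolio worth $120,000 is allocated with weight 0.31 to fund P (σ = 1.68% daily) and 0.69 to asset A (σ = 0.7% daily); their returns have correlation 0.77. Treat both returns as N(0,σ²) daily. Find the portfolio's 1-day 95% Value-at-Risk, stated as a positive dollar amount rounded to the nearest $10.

$1,860

σ_p² = 0.31²·1.68² + 0.69²·0.7² + 2·0.77·0.31·0.69·1.68·0.7 = 0.8919 (%²).
σ_p = √0.8919 = 0.944%.
At 95%, z = 1.645.
VaR = 1.645 × 0.944% = 1.553%; on $120,000 that is $1,864.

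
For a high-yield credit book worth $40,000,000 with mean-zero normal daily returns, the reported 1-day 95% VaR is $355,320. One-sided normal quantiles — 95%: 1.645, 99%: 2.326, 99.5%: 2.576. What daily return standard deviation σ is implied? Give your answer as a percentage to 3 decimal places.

VaR as a fraction: $355,320 / $40,000,000 = 0.888%.
σ = VaR / z = 0.888% / 1.645 = 0.540%.

0.540%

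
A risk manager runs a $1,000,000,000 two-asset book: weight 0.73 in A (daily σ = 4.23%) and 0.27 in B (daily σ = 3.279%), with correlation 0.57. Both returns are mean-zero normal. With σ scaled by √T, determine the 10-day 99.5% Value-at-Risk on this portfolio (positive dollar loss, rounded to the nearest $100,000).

$298,600,000

σ_p = √(0.73²·4.23² + 0.27²·3.279² + 2·0.57·0.73·0.27·4.23·3.279) = 3.665%.
σ_{10d} = 3.665% × √10 = 11.590%.
z(99.5%) = 2.576.
VaR = 2.576 × 11.590% = 29.856%; on $1,000,000,000 that is $298,560,000.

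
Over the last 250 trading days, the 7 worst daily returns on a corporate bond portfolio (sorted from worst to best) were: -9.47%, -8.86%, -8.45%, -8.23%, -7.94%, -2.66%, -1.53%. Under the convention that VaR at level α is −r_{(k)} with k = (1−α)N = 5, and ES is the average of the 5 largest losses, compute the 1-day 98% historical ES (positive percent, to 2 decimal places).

8.59%

The 5 worst returns sum to -42.95%.
ES = −(-42.95%) / 5 = 8.59%.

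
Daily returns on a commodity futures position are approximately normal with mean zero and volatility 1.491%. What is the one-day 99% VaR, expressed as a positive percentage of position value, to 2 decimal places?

At 99% one-sided, z = 2.326.
VaR = z·σ = 2.326 × 1.491% = 3.468%.

3.47%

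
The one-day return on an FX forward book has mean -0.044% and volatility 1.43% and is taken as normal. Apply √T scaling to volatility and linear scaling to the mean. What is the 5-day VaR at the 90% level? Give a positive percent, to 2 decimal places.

4.32%

At 90%, z = 1.282.
σ_{5d} = 1.43% × √5 = 3.198%; μ_{5d} = 5 × -0.044% = -0.220%.
VaR = −(-0.220%) + 1.282 × 3.198% = 4.320%.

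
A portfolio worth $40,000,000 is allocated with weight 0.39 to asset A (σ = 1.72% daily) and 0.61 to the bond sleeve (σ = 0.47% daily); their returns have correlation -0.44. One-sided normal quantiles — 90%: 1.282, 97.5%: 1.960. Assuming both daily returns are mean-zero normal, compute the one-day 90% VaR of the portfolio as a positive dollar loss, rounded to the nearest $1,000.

$309,000

σ_p² = 0.39²·1.72² + 0.61²·0.47² + 2·-0.44·0.39·0.61·1.72·0.47 = 0.3629 (%²).
σ_p = √0.3629 = 0.602%.
VaR = 1.282 × 0.602% = 0.772%; on $40,000,000 that is $308,800.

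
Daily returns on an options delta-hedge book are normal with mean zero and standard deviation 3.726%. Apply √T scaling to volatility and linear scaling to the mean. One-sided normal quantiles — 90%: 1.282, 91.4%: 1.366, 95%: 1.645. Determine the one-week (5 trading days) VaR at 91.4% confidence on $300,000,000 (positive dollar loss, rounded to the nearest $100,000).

σ_{5d} = 3.726% × √5 = 8.332%.
VaR = 1.366 × 8.332% = 11.382%.
On $300,000,000: 0.11382 × $300,000,000 = $34,146,000.

$34,100,000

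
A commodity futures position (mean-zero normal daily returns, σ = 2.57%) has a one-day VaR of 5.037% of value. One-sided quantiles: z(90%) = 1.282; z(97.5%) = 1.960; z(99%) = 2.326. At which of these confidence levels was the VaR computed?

Implied z = VaR/σ = 5.037 / 2.57 = 1.960.
This matches z(97.5%) = 1.960.

97.5%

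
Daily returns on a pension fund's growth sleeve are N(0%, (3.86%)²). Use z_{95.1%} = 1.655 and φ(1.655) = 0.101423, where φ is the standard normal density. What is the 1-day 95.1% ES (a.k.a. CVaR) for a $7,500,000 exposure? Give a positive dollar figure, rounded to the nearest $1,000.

Tail multiplier: φ(z)/(1−α) = 0.101423 / 0.049 = 2.070.
ES = 3.86% × 2.070 = 7.990%.
On $7,500,000: 0.07990 × $7,500,000 = $599,250.

$599,000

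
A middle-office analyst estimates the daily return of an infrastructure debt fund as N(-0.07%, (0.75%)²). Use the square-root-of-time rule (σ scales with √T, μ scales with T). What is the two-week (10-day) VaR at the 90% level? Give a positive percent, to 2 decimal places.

At 90%, z = 1.282.
σ_{10d} = 0.75% × √10 = 2.372%; μ_{10d} = 10 × -0.07% = -0.700%.
VaR = −(-0.700%) + 1.282 × 2.372% = 3.741%.

3.74%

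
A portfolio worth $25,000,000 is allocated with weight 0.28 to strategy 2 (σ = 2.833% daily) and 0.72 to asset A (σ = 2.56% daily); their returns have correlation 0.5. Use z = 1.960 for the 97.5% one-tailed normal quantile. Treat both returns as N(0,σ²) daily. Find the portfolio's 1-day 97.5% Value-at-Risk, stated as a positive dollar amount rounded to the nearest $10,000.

σ_p² = 0.28²·2.833² + 0.72²·2.56² + 2·0.5·0.28·0.72·2.833·2.56 = 5.4887 (%²).
σ_p = √5.4887 = 2.343%.
VaR = 1.960 × 2.343% = 4.592%; on $25,000,000 that is $1,148,000.

$1,150,000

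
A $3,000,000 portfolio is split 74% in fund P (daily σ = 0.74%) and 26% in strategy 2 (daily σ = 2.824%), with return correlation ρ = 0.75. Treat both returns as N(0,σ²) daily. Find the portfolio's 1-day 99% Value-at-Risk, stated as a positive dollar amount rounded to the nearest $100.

σ_p² = 0.74²·0.74² + 0.26²·2.824² + 2·0.75·0.74·0.26·0.74·2.824 = 1.4421 (%²).
σ_p = √1.4421 = 1.201%.
At 99%, z = 2.326.
VaR = 2.326 × 1.201% = 2.794%; on $3,000,000 that is $83,820.

$83,800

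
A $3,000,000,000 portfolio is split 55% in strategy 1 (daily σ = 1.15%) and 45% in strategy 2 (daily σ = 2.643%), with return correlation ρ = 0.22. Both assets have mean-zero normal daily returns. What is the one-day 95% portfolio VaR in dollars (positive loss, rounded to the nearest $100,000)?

$72,300,000

σ_p² = 0.55²·1.15² + 0.45²·2.643² + 2·0.22·0.55·0.45·1.15·2.643 = 2.1456 (%²).
σ_p = √2.1456 = 1.465%.
At 95%, z = 1.645.
VaR = 1.645 × 1.465% = 2.410%; on $3,000,000,000 that is $72,300,000.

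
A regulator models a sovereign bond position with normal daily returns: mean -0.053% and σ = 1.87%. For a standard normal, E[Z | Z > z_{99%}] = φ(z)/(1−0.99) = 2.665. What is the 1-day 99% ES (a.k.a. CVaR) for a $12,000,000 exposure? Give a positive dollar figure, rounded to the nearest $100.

$604,400

ES = −(-0.053%) + 1.87% × 2.665 = 5.037%.
On $12,000,000: 0.05037 × $12,000,000 = $604,440.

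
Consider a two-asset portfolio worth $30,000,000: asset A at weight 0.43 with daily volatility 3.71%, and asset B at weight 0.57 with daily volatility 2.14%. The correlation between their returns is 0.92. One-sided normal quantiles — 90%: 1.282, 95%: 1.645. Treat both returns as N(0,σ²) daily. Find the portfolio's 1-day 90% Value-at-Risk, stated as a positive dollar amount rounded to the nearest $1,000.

$1,061,000

σ_p² = 0.43²·3.71² + 0.57²·2.14² + 2·0.92·0.43·0.57·3.71·2.14 = 7.6134 (%²).
σ_p = √7.6134 = 2.759%.
VaR = 1.282 × 2.759% = 3.537%; on $30,000,000 that is $1,061,100.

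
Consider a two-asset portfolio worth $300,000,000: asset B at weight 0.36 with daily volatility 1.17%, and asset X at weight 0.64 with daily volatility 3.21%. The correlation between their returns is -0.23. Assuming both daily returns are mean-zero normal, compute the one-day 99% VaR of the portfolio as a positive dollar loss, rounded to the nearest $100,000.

σ_p² = 0.36²·1.17² + 0.64²·3.21² + 2·-0.23·0.36·0.64·1.17·3.21 = 3.9999 (%²).
σ_p = √3.9999 = 2.000%.
At 99%, z = 2.326.
VaR = 2.326 × 2.000% = 4.652%; on $300,000,000 that is $13,956,000.

$14,000,000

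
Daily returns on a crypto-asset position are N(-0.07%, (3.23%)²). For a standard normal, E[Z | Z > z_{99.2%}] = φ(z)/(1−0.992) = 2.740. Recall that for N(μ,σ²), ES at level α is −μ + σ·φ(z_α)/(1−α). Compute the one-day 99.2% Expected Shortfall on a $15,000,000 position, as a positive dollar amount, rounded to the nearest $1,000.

$1,338,000

ES = −(-0.07%) + 3.23% × 2.740 = 8.920%.
On $15,000,000: 0.08920 × $15,000,000 = $1,338,000.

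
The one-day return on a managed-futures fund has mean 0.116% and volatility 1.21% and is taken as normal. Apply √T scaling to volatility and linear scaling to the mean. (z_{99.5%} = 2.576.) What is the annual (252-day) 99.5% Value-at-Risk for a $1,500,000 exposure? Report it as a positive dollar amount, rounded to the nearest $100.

$303,700

σ_{252d} = 1.21% × √252 = 19.208%; μ_{252d} = 252 × 0.116% = 29.232%.
VaR = −(29.232%) + 2.576 × 19.208% = 20.248%.
On $1,500,000: 0.20248 × $1,500,000 = $303,720.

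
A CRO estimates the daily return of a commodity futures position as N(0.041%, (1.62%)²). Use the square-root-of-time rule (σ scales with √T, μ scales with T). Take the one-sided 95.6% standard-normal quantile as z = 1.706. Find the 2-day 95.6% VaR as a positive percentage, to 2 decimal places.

3.83%

σ_{2d} = 1.62% × √2 = 2.291%; μ_{2d} = 2 × 0.041% = 0.082%.
VaR = −(0.082%) + 1.706 × 2.291% = 3.826%.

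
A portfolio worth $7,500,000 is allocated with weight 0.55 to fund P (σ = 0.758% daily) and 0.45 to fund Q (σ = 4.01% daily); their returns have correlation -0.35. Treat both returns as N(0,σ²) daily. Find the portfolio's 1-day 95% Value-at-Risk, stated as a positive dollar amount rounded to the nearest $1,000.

$210,000

σ_p² = 0.55²·0.758² + 0.45²·4.01² + 2·-0.35·0.55·0.45·0.758·4.01 = 2.9034 (%²).
σ_p = √2.9034 = 1.704%.
At 95%, z = 1.645.
VaR = 1.645 × 1.704% = 2.803%; on $7,500,000 that is $210,225.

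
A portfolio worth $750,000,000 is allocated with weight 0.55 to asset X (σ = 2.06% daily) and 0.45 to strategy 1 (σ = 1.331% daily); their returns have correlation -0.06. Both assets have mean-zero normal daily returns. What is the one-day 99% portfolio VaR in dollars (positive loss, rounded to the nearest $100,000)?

$21,800,000

σ_p² = 0.55²·2.06² + 0.45²·1.331² + 2·-0.06·0.55·0.45·2.06·1.331 = 1.5610 (%²).
σ_p = √1.5610 = 1.249%.
At 99%, z = 2.326.
VaR = 2.326 × 1.249% = 2.905%; on $750,000,000 that is $21,787,500.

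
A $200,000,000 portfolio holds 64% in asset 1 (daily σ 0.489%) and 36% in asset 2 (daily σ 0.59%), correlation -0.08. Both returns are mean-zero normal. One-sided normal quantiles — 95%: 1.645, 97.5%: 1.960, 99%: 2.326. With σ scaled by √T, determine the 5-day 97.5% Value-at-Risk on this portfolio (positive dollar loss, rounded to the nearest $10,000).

$3,190,000

σ_p = √(0.64²·0.489² + 0.36²·0.59² + 2·-0.08·0.64·0.36·0.489·0.59) = 0.364%.
σ_{5d} = 0.364% × √5 = 0.814%.
VaR = 1.960 × 0.814% = 1.595%; on $200,000,000 that is $3,190,000.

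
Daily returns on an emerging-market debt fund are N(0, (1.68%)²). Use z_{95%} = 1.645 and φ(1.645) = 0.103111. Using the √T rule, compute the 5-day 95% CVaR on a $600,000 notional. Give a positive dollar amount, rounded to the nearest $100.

σ_{5d} = 1.68% × √5 = 3.757%.
ES multiplier = φ(z)/(1−α) = 0.103111/0.05 = 2.062.
ES = 3.757% × 2.062 = 7.747%; on $600,000: $46,482.

$46,500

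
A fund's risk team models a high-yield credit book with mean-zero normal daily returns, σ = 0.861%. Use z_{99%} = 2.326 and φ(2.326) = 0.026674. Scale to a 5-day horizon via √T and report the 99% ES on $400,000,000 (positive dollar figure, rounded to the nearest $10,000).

σ_{5d} = 0.861% × √5 = 1.925%.
ES multiplier = φ(z)/(1−α) = 0.026674/0.01 = 2.667.
ES = 1.925% × 2.667 = 5.134%; on $400,000,000: $20,536,000.

$20,540,000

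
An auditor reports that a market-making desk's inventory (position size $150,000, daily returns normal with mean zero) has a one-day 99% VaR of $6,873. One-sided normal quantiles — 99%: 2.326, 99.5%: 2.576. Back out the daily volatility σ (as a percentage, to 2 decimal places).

1.97%

VaR as a fraction: $6,873 / $150,000 = 4.582%.
σ = VaR / z = 4.582% / 2.326 = 1.970%.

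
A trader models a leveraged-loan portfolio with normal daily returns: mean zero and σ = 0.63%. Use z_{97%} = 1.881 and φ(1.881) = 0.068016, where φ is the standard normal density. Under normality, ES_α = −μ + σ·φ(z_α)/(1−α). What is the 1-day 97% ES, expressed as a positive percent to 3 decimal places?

Tail multiplier: φ(z)/(1−α) = 0.068016 / 0.03 = 2.267.
ES = 0.63% × 2.267 = 1.428%.

1.428%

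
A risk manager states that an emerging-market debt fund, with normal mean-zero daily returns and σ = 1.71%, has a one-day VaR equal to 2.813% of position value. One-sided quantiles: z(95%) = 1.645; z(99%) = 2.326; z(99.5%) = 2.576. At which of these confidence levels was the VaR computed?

Implied z = VaR/σ = 2.813 / 1.71 = 1.645.
This matches z(95%) = 1.645.

95%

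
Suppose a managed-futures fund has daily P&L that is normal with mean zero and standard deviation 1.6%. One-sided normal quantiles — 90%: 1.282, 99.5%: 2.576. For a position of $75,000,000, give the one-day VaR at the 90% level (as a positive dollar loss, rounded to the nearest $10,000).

$1,540,000

VaR = z·σ = 1.282 × 1.6% = 2.051%.
On $75,000,000: 0.02051 × $75,000,000 = $1,538,250.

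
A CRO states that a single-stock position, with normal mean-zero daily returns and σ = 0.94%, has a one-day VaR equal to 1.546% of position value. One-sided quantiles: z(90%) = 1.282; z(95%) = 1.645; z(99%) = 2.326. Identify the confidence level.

95%

Implied z = VaR/σ = 1.546 / 0.94 = 1.645.
This matches z(95%) = 1.645.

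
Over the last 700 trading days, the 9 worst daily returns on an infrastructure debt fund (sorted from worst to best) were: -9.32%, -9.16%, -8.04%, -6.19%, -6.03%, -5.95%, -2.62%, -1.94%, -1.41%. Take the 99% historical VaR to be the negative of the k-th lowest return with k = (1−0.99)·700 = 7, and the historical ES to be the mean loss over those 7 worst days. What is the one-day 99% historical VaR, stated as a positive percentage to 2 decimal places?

2.62%

k = 7; the 7th lowest return is -2.62%, so VaR = 2.62%.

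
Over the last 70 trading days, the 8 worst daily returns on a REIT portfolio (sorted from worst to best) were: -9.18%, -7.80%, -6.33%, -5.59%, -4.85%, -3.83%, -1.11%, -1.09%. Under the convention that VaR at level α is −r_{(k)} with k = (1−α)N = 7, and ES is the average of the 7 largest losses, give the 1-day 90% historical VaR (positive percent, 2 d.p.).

1.11%

k = 7; the 7th lowest return is -1.11%, so VaR = 1.11%.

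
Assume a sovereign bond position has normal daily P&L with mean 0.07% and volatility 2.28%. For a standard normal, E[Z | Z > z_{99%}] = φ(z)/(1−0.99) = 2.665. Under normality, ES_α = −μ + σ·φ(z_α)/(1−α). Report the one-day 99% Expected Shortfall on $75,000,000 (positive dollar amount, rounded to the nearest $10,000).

$4,500,000

ES = −(0.07%) + 2.28% × 2.665 = 6.006%.
On $75,000,000: 0.06006 × $75,000,000 = $4,504,500.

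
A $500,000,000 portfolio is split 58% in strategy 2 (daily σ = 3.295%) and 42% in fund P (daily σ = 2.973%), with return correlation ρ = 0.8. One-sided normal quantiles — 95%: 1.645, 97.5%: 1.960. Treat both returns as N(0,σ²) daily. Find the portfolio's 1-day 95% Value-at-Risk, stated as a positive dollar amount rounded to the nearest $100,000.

σ_p² = 0.58²·3.295² + 0.42²·2.973² + 2·0.8·0.58·0.42·3.295·2.973 = 9.0296 (%²).
σ_p = √9.0296 = 3.005%.
VaR = 1.645 × 3.005% = 4.943%; on $500,000,000 that is $24,715,000.

$24,700,000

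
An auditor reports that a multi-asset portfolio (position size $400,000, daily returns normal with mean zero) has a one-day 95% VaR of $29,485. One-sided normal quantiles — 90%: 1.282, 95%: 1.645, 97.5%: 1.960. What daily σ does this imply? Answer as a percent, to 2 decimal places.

VaR as a fraction: $29,485 / $400,000 = 7.371%.
σ = VaR / z = 7.371% / 1.645 = 4.481%.

4.48%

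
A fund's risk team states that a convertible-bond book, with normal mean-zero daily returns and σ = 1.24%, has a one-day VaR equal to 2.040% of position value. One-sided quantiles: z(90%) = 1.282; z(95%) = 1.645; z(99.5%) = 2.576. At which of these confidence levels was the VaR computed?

95%

Implied z = VaR/σ = 2.040 / 1.24 = 1.645.
This matches z(95%) = 1.645.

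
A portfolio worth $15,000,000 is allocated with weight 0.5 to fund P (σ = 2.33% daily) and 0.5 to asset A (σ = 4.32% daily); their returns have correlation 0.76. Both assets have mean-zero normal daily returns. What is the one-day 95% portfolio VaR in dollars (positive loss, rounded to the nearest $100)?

σ_p² = 0.5²·2.33² + 0.5²·4.32² + 2·0.76·0.5·0.5·2.33·4.32 = 9.8478 (%²).
σ_p = √9.8478 = 3.138%.
At 95%, z = 1.645.
VaR = 1.645 × 3.138% = 5.162%; on $15,000,000 that is $774,300.

$774,300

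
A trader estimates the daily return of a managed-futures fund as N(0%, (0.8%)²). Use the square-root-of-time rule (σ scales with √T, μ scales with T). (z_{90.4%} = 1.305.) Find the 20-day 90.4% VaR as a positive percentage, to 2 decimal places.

σ_{20d} = 0.8% × √20 = 3.578%.
VaR = 1.305 × 3.578% = 4.669%.

4.67%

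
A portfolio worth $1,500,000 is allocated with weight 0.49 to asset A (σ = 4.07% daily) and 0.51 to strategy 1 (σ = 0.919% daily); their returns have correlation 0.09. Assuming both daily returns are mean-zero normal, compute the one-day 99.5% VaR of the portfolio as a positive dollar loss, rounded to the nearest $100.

σ_p² = 0.49²·4.07² + 0.51²·0.919² + 2·0.09·0.49·0.51·4.07·0.919 = 4.3652 (%²).
σ_p = √4.3652 = 2.089%.
At 99.5%, z = 2.576.
VaR = 2.576 × 2.089% = 5.381%; on $1,500,000 that is $80,715.

$80,700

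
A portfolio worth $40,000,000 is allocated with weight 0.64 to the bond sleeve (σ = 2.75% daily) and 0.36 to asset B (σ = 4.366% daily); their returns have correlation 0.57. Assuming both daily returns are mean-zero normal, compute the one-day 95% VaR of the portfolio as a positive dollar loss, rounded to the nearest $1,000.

σ_p² = 0.64²·2.75² + 0.36²·4.366² + 2·0.57·0.64·0.36·2.75·4.366 = 8.7216 (%²).
σ_p = √8.7216 = 2.953%.
At 95%, z = 1.645.
VaR = 1.645 × 2.953% = 4.858%; on $40,000,000 that is $1,943,200.

$1,943,000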